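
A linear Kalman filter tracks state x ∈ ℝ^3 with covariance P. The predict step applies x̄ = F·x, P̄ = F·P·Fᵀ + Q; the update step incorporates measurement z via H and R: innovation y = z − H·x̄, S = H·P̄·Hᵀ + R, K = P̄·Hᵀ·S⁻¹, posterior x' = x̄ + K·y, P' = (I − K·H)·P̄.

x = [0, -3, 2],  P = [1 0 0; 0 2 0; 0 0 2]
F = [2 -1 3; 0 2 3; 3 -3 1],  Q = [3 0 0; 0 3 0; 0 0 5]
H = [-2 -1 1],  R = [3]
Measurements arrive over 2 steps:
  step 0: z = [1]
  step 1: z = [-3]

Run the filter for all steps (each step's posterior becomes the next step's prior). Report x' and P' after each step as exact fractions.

step 0: x̄ = F·x = [9, 0, 11]
step 0: P̄ = F·P·Fᵀ + Q = [27 14 18; 14 29 -6; 18 -6 34]
step 0: y = z − H·x̄ = [8]
step 0: S = H·P̄·Hᵀ + R = [170]
step 0: K = P̄·Hᵀ·S⁻¹ = [-5/17; -63/170; 2/85]
step 0: x' = x̄ + K·y = [113/17, -252/85, 951/85]
step 0: P' = (I − K·H)·P̄ = [209/17 -77/17 326/17; -77/17 961/170 -384/85; 326/17 -384/85 2882/85]
step 1: x̄ = F·x = [847/17, 2349/85, 3402/85]
step 1: P̄ = F·P·Fᵀ + Q = [21703/34 6413/17 16637/34; 6413/17 23507/85 20811/85; 16637/34 20811/85 72101/170]
step 1: y = z − H·x̄ = [7162/85]
step 1: S = H·P̄·Hᵀ + R = [394221/170]
step 1: K = P̄·Hᵀ·S⁻¹ = [-197975/394221; -133652/394221; -45297/131407]
step 1: x' = x̄ + K·y = [2960341/394221, -366947/394221, 1442700/131407]
step 1: P' = (I − K·H)·P̄ = [21087007/394221 -6931541/394221 11549516/131407; -6931541/394221 3947347/394221 -3438897/131407; 11549516/131407 -3438897/131407 19524244/131407]

step 0: x' = [113/17, -252/85, 951/85], P' = [209/17 -77/17 326/17; -77/17 961/170 -384/85; 326/17 -384/85 2882/85]
step 1: x' = [2960341/394221, -366947/394221, 1442700/131407], P' = [21087007/394221 -6931541/394221 11549516/131407; -6931541/394221 3947347/394221 -3438897/131407; 11549516/131407 -3438897/131407 19524244/131407]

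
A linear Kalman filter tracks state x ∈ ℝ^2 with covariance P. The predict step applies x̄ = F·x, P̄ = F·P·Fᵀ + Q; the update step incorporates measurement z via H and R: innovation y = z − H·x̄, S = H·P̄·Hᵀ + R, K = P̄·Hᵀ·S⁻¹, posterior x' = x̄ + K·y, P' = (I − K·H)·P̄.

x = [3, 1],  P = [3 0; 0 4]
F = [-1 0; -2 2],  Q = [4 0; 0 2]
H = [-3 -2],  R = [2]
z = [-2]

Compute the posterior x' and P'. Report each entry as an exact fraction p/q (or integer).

x' = [-144/257, 454/257]
P' = [710/257 -1032/257; -1032/257 1626/257]

x̄ = F·x = [-3, -4]
P̄ = F·P·Fᵀ + Q = [7 6; 6 30]
y = z − H·x̄ = [-19]
S = H·P̄·Hᵀ + R = [257]
K = P̄·Hᵀ·S⁻¹ = [-33/257; -78/257]
x' = x̄ + K·y = [-144/257, 454/257]
P' = (I − K·H)·P̄ = [710/257 -1032/257; -1032/257 1626/257]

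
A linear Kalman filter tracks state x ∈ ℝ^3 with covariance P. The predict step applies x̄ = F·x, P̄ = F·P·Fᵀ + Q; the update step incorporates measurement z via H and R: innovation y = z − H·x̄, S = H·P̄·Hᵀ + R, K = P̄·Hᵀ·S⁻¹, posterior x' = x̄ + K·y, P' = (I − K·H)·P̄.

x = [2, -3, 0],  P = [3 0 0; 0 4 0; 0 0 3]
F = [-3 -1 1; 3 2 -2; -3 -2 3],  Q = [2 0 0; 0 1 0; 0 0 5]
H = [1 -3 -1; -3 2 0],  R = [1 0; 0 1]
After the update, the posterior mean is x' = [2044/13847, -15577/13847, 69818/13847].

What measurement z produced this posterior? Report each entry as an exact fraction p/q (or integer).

z = [-2, -3]

x̄ = F·x = [-3, 0, 0]
P̄ = F·P·Fᵀ + Q = [36 -41 44; -41 56 -61; 44 -61 75]
S = H·P̄·Hᵀ + R = [408 -641; -641 1041]
K = P̄·Hᵀ·S⁻¹ = [-2075/13847 -3805/13847; -3433/13847 1012/13847; -4582/13847 -6200/13847]
x' − x̄ = [43585/13847, -15577/13847, 69818/13847] = K·y
y = (KᵀK)⁻¹·Kᵀ·(x' − x̄) = [1, -12]
z = y + H·x̄ = [1, -12] + [-3, 9] = [-2, -3]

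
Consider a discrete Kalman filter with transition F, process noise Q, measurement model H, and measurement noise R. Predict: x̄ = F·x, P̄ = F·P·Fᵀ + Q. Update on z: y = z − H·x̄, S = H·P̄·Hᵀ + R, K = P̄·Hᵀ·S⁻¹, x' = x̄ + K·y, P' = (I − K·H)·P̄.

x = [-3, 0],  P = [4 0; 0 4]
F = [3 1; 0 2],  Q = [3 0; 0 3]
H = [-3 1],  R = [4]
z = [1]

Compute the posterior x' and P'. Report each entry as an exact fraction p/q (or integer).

x' = [-56/181, 65/181]
P' = [925/362 2291/362; 2291/362 6853/362]

x̄ = F·x = [-9, 0]
P̄ = F·P·Fᵀ + Q = [43 8; 8 19]
y = z − H·x̄ = [-26]
S = H·P̄·Hᵀ + R = [362]
K = P̄·Hᵀ·S⁻¹ = [-121/362; -5/362]
x' = x̄ + K·y = [-56/181, 65/181]
P' = (I − K·H)·P̄ = [925/362 2291/362; 2291/362 6853/362]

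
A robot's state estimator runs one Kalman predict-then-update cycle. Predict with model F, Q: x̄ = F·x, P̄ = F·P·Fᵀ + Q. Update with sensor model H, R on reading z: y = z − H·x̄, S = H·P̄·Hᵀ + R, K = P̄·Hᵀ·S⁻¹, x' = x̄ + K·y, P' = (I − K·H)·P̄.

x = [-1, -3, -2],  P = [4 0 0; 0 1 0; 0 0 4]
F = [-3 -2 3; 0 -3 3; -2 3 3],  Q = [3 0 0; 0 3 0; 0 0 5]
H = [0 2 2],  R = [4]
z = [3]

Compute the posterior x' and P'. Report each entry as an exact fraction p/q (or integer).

x̄ = F·x = [3, 3, -13]
P̄ = F·P·Fᵀ + Q = [79 42 54; 42 48 27; 54 27 66]
y = z − H·x̄ = [23]
S = H·P̄·Hᵀ + R = [676]
K = P̄·Hᵀ·S⁻¹ = [48/169; 75/338; 93/338]
x' = x̄ + K·y = [1611/169, 2739/338, -2255/338]
P' = (I − K·H)·P̄ = [4135/169 -102/169 198/169; -102/169 2487/169 -2412/169; 198/169 -2412/169 2505/169]

x' = [1611/169, 2739/338, -2255/338]
P' = [4135/169 -102/169 198/169; -102/169 2487/169 -2412/169; 198/169 -2412/169 2505/169]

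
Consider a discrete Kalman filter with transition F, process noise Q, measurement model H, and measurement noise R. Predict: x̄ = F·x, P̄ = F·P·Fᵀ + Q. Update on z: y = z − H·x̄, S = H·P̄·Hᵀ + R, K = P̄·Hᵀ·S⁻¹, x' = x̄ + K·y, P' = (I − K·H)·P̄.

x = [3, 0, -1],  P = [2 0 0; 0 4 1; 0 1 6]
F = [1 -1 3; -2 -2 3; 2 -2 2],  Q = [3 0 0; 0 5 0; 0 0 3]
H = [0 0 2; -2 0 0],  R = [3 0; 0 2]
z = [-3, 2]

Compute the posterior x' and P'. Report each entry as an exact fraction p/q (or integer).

x̄ = F·x = [0, -9, 4]
P̄ = F·P·Fᵀ + Q = [57 49 40; 49 71 34; 40 34 43]
y = z − H·x̄ = [-11, 2]
S = H·P̄·Hᵀ + R = [175 -160; -160 230]
K = P̄·Hᵀ·S⁻¹ = [16/1465 -143/293; -4/1465 -627/1465; 698/1465 -24/1465]
x' = x̄ + K·y = [-1606/1465, -2879/293, -1866/1465]
P' = (I − K·H)·P̄ = [143/293 627/1465 24/1465; 627/1465 42841/1465 -6/1465; 24/1465 -6/1465 1047/1465]

x' = [-1606/1465, -2879/293, -1866/1465]
P' = [143/293 627/1465 24/1465; 627/1465 42841/1465 -6/1465; 24/1465 -6/1465 1047/1465]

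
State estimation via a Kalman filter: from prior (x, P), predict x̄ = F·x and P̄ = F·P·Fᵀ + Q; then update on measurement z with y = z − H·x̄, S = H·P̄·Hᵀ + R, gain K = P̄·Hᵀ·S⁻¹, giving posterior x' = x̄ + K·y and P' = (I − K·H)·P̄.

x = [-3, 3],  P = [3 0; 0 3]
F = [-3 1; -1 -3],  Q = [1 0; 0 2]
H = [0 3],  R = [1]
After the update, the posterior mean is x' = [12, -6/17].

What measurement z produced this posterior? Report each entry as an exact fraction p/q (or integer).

z = [-1]

x̄ = F·x = [12, -6]
P̄ = F·P·Fᵀ + Q = [31 0; 0 32]
S = H·P̄·Hᵀ + R = [289]
K = P̄·Hᵀ·S⁻¹ = [0; 96/289]
x' − x̄ = [0, 96/17] = K·y
y = (KᵀK)⁻¹·Kᵀ·(x' − x̄) = [17]
z = y + H·x̄ = [17] + [-18] = [-1]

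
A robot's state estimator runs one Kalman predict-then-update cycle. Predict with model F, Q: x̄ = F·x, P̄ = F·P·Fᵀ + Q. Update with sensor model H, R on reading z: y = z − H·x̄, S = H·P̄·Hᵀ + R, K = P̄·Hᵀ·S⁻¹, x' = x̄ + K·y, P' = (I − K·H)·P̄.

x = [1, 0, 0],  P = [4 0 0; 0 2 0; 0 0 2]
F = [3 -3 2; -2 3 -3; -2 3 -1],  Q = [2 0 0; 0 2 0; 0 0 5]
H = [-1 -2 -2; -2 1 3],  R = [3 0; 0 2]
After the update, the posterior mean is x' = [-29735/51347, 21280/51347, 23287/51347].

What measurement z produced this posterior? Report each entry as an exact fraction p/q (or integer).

x̄ = F·x = [3, -2, -2]
P̄ = F·P·Fᵀ + Q = [64 -54 -46; -54 54 40; -46 40 41]
S = H·P̄·Hᵀ + R = [367 -754; -754 1689]
K = P̄·Hᵀ·S⁻¹ = [-11576/51347 -14896/51347; -13698/51347 2458/51347; -3654/51347 6121/51347]
x' − x̄ = [-183776/51347, 123974/51347, 125981/51347] = K·y
y = (KᵀK)⁻¹·Kᵀ·(x' − x̄) = [-6, 17]
z = y + H·x̄ = [-6, 17] + [5, -14] = [-1, 3]

z = [-1, 3]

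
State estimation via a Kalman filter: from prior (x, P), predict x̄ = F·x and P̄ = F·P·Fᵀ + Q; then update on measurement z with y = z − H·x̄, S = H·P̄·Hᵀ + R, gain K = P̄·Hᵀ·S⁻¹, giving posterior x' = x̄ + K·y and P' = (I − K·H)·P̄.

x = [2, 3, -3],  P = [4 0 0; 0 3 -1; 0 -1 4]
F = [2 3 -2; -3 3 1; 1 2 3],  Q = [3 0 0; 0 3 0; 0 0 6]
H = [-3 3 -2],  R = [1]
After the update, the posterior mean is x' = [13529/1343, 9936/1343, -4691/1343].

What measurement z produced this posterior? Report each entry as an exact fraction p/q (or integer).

x̄ = F·x = [19, 0, -1]
P̄ = F·P·Fᵀ + Q = [74 -2 -3; -2 64 7; -3 7 46]
S = H·P̄·Hᵀ + R = [1343]
K = P̄·Hᵀ·S⁻¹ = [-222/1343; 184/1343; -62/1343]
x' − x̄ = [-11988/1343, 9936/1343, -3348/1343] = K·y
y = (KᵀK)⁻¹·Kᵀ·(x' − x̄) = [54]
z = y + H·x̄ = [54] + [-55] = [-1]

z = [-1]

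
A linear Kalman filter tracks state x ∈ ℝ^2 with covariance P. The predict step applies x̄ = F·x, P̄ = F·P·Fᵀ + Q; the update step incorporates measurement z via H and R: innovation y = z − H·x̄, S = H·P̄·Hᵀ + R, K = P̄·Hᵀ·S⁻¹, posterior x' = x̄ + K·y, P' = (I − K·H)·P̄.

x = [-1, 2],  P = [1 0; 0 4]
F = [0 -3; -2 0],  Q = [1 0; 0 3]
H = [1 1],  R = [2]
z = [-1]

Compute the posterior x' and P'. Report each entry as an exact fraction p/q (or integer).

x̄ = F·x = [-6, 2]
P̄ = F·P·Fᵀ + Q = [37 0; 0 7]
y = z − H·x̄ = [3]
S = H·P̄·Hᵀ + R = [46]
K = P̄·Hᵀ·S⁻¹ = [37/46; 7/46]
x' = x̄ + K·y = [-165/46, 113/46]
P' = (I − K·H)·P̄ = [333/46 -259/46; -259/46 273/46]

x' = [-165/46, 113/46]
P' = [333/46 -259/46; -259/46 273/46]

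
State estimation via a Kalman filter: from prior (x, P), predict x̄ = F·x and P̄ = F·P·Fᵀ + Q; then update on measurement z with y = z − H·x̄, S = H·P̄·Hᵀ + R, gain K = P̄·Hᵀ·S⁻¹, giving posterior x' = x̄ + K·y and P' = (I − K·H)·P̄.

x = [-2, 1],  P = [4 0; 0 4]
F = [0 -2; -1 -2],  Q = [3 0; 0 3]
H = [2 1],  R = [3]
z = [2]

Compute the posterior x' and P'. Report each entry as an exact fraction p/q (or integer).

x̄ = F·x = [-2, 0]
P̄ = F·P·Fᵀ + Q = [19 16; 16 23]
y = z − H·x̄ = [6]
S = H·P̄·Hᵀ + R = [166]
K = P̄·Hᵀ·S⁻¹ = [27/83; 55/166]
x' = x̄ + K·y = [-4/83, 165/83]
P' = (I − K·H)·P̄ = [119/83 -157/83; -157/83 793/166]

x' = [-4/83, 165/83]
P' = [119/83 -157/83; -157/83 793/166]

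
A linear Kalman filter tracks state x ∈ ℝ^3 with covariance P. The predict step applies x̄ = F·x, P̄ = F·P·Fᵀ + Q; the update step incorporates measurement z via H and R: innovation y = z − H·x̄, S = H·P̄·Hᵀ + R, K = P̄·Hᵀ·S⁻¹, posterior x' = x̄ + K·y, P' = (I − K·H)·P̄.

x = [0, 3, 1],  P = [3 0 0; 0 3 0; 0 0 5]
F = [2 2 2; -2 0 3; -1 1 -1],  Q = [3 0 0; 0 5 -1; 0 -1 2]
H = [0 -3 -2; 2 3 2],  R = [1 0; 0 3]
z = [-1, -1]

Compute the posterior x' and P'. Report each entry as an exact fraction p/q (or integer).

x̄ = F·x = [8, 3, 2]
P̄ = F·P·Fᵀ + Q = [47 18 -10; 18 62 -10; -10 -10 13]
y = z − H·x̄ = [12, -30]
S = H·P̄·Hᵀ + R = [491 -558; -558 817]
K = P̄·Hᵀ·S⁻¹ = [43646/89783 43876/89783; -22906/89783 6554/89783; -10124/89783 -9552/89783]
x' = x̄ + K·y = [-74264/89783, -202143/89783, 344638/89783]
P' = (I − K·H)·P̄ = [87637/89783 -1622/89783 -19390/89783; -1622/89783 440242/89783 -648910/89783; -19390/89783 -648910/89783 978427/89783]

x' = [-74264/89783, -202143/89783, 344638/89783]
P' = [87637/89783 -1622/89783 -19390/89783; -1622/89783 440242/89783 -648910/89783; -19390/89783 -648910/89783 978427/89783]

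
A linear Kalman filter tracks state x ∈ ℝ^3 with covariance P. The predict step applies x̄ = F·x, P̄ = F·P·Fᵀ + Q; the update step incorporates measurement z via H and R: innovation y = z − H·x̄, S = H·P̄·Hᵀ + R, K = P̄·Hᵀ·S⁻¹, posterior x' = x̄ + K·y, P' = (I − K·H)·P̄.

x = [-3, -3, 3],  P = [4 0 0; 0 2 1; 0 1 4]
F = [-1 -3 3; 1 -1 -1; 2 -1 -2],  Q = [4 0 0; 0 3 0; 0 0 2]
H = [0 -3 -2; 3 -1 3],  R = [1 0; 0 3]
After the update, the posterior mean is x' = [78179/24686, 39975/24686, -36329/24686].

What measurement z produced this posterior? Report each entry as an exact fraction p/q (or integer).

z = [-2, 3]

x̄ = F·x = [21, -3, -9]
P̄ = F·P·Fᵀ + Q = [44 -10 -23; -10 15 21; -23 21 40]
S = H·P̄·Hᵀ + R = [548 -114; -114 294]
K = P̄·Hᵀ·S⁻¹ = [5111/24686 12167/37029; -3921/24686 -9/24686; -6437/24686 23/24686]
x' − x̄ = [-440227/24686, 114033/24686, 185845/24686] = K·y
y = (KᵀK)⁻¹·Kᵀ·(x' − x̄) = [-29, -36]
z = y + H·x̄ = [-29, -36] + [27, 39] = [-2, 3]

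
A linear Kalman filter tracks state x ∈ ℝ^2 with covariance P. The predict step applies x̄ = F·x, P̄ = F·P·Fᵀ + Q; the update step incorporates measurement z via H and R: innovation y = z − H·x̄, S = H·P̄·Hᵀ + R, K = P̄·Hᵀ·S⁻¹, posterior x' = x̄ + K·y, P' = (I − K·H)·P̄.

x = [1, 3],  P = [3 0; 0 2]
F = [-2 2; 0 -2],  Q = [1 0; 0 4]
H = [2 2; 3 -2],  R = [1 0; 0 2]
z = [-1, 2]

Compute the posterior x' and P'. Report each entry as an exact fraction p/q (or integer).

x̄ = F·x = [4, -6]
P̄ = F·P·Fᵀ + Q = [21 -8; -8 12]
y = z − H·x̄ = [3, -22]
S = H·P̄·Hᵀ + R = [69 62; 62 335]
K = P̄·Hᵀ·S⁻¹ = [3812/19271 3839/19271; 808/2753 -544/2753]
x' = x̄ + K·y = [4062/19271, -2126/2753]
P' = (I − K·H)·P̄ = [2298/19271 -56/2753; -56/2753 460/2753]

x' = [4062/19271, -2126/2753]
P' = [2298/19271 -56/2753; -56/2753 460/2753]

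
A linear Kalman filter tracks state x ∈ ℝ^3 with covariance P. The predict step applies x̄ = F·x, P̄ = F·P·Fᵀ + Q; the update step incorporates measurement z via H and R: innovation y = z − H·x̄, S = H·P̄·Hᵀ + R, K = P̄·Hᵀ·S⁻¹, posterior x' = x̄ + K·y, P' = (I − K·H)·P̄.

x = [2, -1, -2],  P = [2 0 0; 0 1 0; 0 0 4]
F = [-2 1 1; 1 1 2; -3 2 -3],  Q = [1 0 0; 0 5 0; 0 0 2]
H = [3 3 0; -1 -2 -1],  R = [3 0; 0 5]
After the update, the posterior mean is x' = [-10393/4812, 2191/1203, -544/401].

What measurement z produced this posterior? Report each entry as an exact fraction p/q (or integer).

z = [-1, -1]

x̄ = F·x = [-7, -3, -2]
P̄ = F·P·Fᵀ + Q = [14 5 2; 5 24 -28; 2 -28 60]
S = H·P̄·Hᵀ + R = [435 -153; -153 87]
K = P̄·Hᵀ·S⁻¹ = [109/1604 -863/4812; 104/401 203/1203; -214/401 -404/401]
x' − x̄ = [23291/4812, 5800/1203, 258/401] = K·y
y = (KᵀK)⁻¹·Kᵀ·(x' − x̄) = [29, -16]
z = y + H·x̄ = [29, -16] + [-30, 15] = [-1, -1]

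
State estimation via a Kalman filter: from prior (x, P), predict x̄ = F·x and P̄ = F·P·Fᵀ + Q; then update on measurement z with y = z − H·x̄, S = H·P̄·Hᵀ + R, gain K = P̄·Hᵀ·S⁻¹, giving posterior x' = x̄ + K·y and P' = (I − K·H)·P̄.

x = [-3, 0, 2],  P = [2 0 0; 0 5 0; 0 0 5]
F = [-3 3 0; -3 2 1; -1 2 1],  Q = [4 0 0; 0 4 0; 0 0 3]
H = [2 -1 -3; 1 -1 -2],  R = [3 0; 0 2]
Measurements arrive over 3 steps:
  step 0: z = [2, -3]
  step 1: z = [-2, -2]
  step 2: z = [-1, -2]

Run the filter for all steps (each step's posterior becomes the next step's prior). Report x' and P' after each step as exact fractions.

step 0: x̄ = F·x = [9, 11, 5]
step 0: P̄ = F·P·Fᵀ + Q = [67 48 36; 48 47 31; 36 31 30]
step 0: y = z − H·x̄ = [10, 9]
step 0: S = H·P̄·Hᵀ + R = [150 120; 120 120]
step 0: K = P̄·Hᵀ·S⁻¹ = [31/30 -59/40; 17/30 -43/40; 1/5 -79/120]
step 0: x' = x̄ + K·y = [727/120, 839/120, 43/40]
step 0: P' = (I − K·H)·P̄ = [1387/120 419/120 661/120; 419/120 763/120 -43/120; 661/120 -43/120 431/120]
step 1: x̄ = F·x = [14/5, -187/60, 9]
step 1: P̄ = F·P·Fᵀ + Q = [512/5 361/5 119/5; 361/5 182/3 123/10; 119/5 123/10 103/6]
step 1: y = z − H·x̄ = [977/60, 121/12]
step 1: S = H·P̄·Hᵀ + R = [763/6 1403/30; 1403/30 130/3]
step 1: K = P̄·Hᵀ·S⁻¹ = [3119166/2991091 -4567338/2991091; 2376476/2991091 -3466695/2991091; 329255/2991091 -1931417/2991091]
step 1: x' = x̄ + K·y = [13111483/2991091, -5581124/2991091, 25612133/5982182]
step 1: P' = (I − K·H)·P̄ = [35923078/2991091 10195946/2991091 17430904/2991091; 10195946/2991091 24863080/2991091 -3866872/2991091; 17430904/2991091 -3866872/2991091 12580305/2991091]
step 2: x̄ = F·x = [-56077821/2991091, -75381261/5982182, -22935329/5982182]
step 2: P̄ = F·P·Fᵀ + Q = [375512758/2991091 255653664/2991091 101290872/2991091; 255653664/2991091 204900427/2991091 53043187/2991091; 101290872/2991091 53043187/2991091 65815896/2991091]
step 2: y = z − H·x̄ = [37070927/2991091, -21060641/5982182]
step 2: S = H·P̄·Hᵀ + R = [388421798/2991091 140040158/2991091; 140040158/2991091 145360883/2991091]
step 2: K = P̄·Hᵀ·S⁻¹ = [6589734484/6159974685 -9854073934/6159974685; 4874011763/6159974685 -7040464253/6159974685; 525227521/4106649790 -1430860428/2053324895]
step 2: x' = x̄ + K·y = [58310162/410664979, 504813563/410664979, 83976946/410664979]
step 2: P' = (I − K·H)·P̄ = [78922658966/6159974685 19740191542/6159974685 13148435882/2053324895; 19740191542/6159974685 51746664554/6159974685 -2987590751/2053324895; 13148435882/2053324895 -2987590751/2053324895 18997747489/4106649790]

step 0: x' = [727/120, 839/120, 43/40], P' = [1387/120 419/120 661/120; 419/120 763/120 -43/120; 661/120 -43/120 431/120]
step 1: x' = [13111483/2991091, -5581124/2991091, 25612133/5982182], P' = [35923078/2991091 10195946/2991091 17430904/2991091; 10195946/2991091 24863080/2991091 -3866872/2991091; 17430904/2991091 -3866872/2991091 12580305/2991091]
step 2: x' = [58310162/410664979, 504813563/410664979, 83976946/410664979], P' = [78922658966/6159974685 19740191542/6159974685 13148435882/2053324895; 19740191542/6159974685 51746664554/6159974685 -2987590751/2053324895; 13148435882/2053324895 -2987590751/2053324895 18997747489/4106649790]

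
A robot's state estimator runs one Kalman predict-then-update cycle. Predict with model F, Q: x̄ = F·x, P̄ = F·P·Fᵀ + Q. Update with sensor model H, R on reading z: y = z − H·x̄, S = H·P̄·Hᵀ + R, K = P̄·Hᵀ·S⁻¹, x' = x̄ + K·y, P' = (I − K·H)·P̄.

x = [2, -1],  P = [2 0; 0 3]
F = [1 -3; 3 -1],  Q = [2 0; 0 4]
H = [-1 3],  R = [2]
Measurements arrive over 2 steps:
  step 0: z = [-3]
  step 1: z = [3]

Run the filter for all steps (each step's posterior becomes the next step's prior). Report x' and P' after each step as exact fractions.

step 0: x' = [41/12, 3/14], P' = [179/6 10; 10 25/7]
step 1: x' = [28813/10234, 39847/20468], P' = [20317/5117 13533/10234; 13533/10234 6779/10234]

step 0: x̄ = F·x = [5, 7]
step 0: P̄ = F·P·Fᵀ + Q = [31 15; 15 25]
step 0: y = z − H·x̄ = [-19]
step 0: S = H·P̄·Hᵀ + R = [168]
step 0: K = P̄·Hᵀ·S⁻¹ = [1/12; 5/14]
step 0: x' = x̄ + K·y = [41/12, 3/14]
step 0: P' = (I − K·H)·P̄ = [179/6 10; 10 25/7]
step 1: x̄ = F·x = [233/84, 281/28]
step 1: P̄ = F·P·Fᵀ + Q = [167/42 3/14; 3/14 3025/14]
step 1: y = z − H·x̄ = [-73/3]
step 1: S = H·P̄·Hᵀ + R = [5848/3]
step 1: K = P̄·Hᵀ·S⁻¹ = [-5/2924; 243/731]
step 1: x' = x̄ + K·y = [28813/10234, 39847/20468]
step 1: P' = (I − K·H)·P̄ = [20317/5117 13533/10234; 13533/10234 6779/10234]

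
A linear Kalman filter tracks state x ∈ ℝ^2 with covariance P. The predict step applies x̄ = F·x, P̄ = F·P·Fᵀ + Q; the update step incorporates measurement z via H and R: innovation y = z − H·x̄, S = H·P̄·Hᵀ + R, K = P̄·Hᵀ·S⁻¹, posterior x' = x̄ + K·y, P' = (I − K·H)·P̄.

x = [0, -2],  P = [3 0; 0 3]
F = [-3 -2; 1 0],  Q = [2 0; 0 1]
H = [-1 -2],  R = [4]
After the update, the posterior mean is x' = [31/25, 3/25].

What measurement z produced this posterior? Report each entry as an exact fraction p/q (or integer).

z = [-1]

x̄ = F·x = [4, 0]
P̄ = F·P·Fᵀ + Q = [41 -9; -9 4]
S = H·P̄·Hᵀ + R = [25]
K = P̄·Hᵀ·S⁻¹ = [-23/25; 1/25]
x' − x̄ = [-69/25, 3/25] = K·y
y = (KᵀK)⁻¹·Kᵀ·(x' − x̄) = [3]
z = y + H·x̄ = [3] + [-4] = [-1]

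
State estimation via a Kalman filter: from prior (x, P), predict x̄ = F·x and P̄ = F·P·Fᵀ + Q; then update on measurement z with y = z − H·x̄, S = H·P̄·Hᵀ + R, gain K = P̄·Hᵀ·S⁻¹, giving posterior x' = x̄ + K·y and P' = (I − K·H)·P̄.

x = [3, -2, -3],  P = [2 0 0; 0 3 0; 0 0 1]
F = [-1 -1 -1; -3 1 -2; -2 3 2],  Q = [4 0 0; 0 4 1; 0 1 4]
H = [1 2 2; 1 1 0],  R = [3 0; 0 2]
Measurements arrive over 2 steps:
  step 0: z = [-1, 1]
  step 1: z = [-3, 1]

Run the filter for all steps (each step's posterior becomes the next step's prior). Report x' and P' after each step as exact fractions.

step 0: x' = [-2781/3754, 25139/11262, -14629/5631], P' = [10453/3754 -6503/3754 321/1877; -6503/3754 28435/11262 -8231/5631; 321/1877 -8231/5631 11282/5631]
step 1: x' = [-3542647/13219243, 19896694/13219243, -75792979/26438486], P' = [37953281/13219243 -27759446/13219243 7171054/13219243; -27759446/13219243 39495668/13219243 -23041054/13219243; 7171054/13219243 -23041054/13219243 54716077/26438486]

step 0: x̄ = F·x = [2, -5, -18]
step 0: P̄ = F·P·Fᵀ + Q = [10 5 -7; 5 29 18; -7 18 43]
step 0: y = z − H·x̄ = [43, 4]
step 0: S = H·P̄·Hᵀ + R = [437 105; 105 51]
step 0: K = P̄·Hᵀ·S⁻¹ = [-423/3754 1975/3754; 493/3754 4463/11262; 785/1877 -3634/5631]
step 0: x' = x̄ + K·y = [-2781/3754, 25139/11262, -14629/5631]
step 0: P' = (I − K·H)·P̄ = [10453/3754 -6503/3754 321/1877; -6503/3754 28435/11262 -8231/5631; 321/1877 -8231/5631 11282/5631]
step 1: x̄ = F·x = [2077/1877, 18114/1877, 33587/11262]
step 1: P̄ = F·P·Fᵀ + Q = [9886/1877 10820/1877 5684/1877; 10820/1877 108664/1877 78510/1877; 5684/1877 78510/1877 537811/11262]
step 1: y = z − H·x̄ = [-165395/5631, -18314/1877]
step 1: S = H·P̄·Hᵀ + R = [4508429/5631 428062/1877; 428062/1877 143944/1877]
step 1: K = P̄·Hᵀ·S⁻¹ = [-1074501/13219243 10193835/26438486; 1716594/13219243 5868111/13219243; 5268341/13219243 -7935000/13219243]
step 1: x' = x̄ + K·y = [-3542647/13219243, 19896694/13219243, -75792979/26438486]
step 1: P' = (I − K·H)·P̄ = [37953281/13219243 -27759446/13219243 7171054/13219243; -27759446/13219243 39495668/13219243 -23041054/13219243; 7171054/13219243 -23041054/13219243 54716077/26438486]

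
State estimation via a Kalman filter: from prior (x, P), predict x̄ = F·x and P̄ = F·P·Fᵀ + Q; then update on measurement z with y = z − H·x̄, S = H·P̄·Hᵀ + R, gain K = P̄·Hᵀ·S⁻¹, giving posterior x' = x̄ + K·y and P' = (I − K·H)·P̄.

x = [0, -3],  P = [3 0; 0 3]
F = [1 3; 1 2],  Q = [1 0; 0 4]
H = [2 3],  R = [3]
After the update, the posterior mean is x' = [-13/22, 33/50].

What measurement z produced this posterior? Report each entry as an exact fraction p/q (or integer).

z = [1]

x̄ = F·x = [-9, -6]
P̄ = F·P·Fᵀ + Q = [31 21; 21 19]
S = H·P̄·Hᵀ + R = [550]
K = P̄·Hᵀ·S⁻¹ = [5/22; 9/50]
x' − x̄ = [185/22, 333/50] = K·y
y = (KᵀK)⁻¹·Kᵀ·(x' − x̄) = [37]
z = y + H·x̄ = [37] + [-36] = [1]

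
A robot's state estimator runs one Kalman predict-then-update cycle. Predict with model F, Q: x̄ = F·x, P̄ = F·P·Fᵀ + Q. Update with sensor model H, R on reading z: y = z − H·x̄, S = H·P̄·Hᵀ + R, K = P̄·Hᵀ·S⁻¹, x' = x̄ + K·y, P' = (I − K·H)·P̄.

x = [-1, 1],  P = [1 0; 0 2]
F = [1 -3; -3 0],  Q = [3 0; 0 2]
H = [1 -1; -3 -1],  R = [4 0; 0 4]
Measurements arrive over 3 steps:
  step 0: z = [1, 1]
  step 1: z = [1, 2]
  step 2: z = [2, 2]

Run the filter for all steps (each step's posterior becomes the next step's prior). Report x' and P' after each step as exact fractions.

step 0: x̄ = F·x = [-4, 3]
step 0: P̄ = F·P·Fᵀ + Q = [22 -3; -3 11]
step 0: y = z − H·x̄ = [8, -8]
step 0: S = H·P̄·Hᵀ + R = [43 -61; -61 195]
step 0: K = P̄·Hᵀ·S⁻¹ = [129/583 -148/583; -713/1166 -235/1166]
step 0: x' = x̄ + K·y = [-116/583, -163/583]
step 0: P' = (I − K·H)·P̄ = [277/583 -239/583; -239/583 1187/583]
step 1: x̄ = F·x = [373/583, 348/583]
step 1: P̄ = F·P·Fᵀ + Q = [14143/583 -2982/583; -2982/583 3659/583]
step 1: y = z − H·x̄ = [558/583, 2633/583]
step 1: S = H·P̄·Hᵀ + R = [26098/583 -44734/583; -44734/583 115386/583]
step 1: K = P̄·Hᵀ·S⁻¹ = [22659/108299 -56479/216598; -113587/216598 -17056/108299]
step 1: x' = x̄ + K·y = [-73123/216598, -66743/108299]
step 1: P' = (I − K·H)·P̄ = [101797/216598 -79475/216598; -79475/216598 374873/216598]
step 2: x̄ = F·x = [327335/216598, 219369/216598]
step 2: P̄ = F·P·Fᵀ + Q = [2301149/108299 -510333/108299; -510333/108299 1349369/216598]
step 2: y = z − H·x̄ = [4395/2927, 817285/108299]
step 2: S = H·P̄·Hᵀ + R = [239443/5854 -391861/5854; -391861/5854 37512447/216598]
step 2: K = P̄·Hᵀ·S⁻¹ = [154371/737974 -191875/737974; -36977863/70476517 -11074634/70476517]
step 2: x' = x̄ + K·y = [-100935/737974, -135441803/140953034]
step 2: P' = (I − K·H)·P̄ = [173123/368987 -135619/368987; -135619/368987 122008223/70476517]

step 0: x' = [-116/583, -163/583], P' = [277/583 -239/583; -239/583 1187/583]
step 1: x' = [-73123/216598, -66743/108299], P' = [101797/216598 -79475/216598; -79475/216598 374873/216598]
step 2: x' = [-100935/737974, -135441803/140953034], P' = [173123/368987 -135619/368987; -135619/368987 122008223/70476517]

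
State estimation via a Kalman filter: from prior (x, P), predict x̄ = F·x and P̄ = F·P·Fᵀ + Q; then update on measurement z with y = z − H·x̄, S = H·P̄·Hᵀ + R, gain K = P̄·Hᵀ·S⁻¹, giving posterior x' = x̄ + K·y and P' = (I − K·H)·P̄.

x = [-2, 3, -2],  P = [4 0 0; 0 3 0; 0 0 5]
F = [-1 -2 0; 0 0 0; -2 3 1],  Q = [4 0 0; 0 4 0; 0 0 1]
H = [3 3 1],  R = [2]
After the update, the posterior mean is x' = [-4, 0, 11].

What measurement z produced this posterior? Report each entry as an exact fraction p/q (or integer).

x̄ = F·x = [-4, 0, 11]
P̄ = F·P·Fᵀ + Q = [20 0 -10; 0 4 0; -10 0 49]
S = H·P̄·Hᵀ + R = [207]
K = P̄·Hᵀ·S⁻¹ = [50/207; 4/69; 19/207]
x' − x̄ = [0, 0, 0] = K·y
y = (KᵀK)⁻¹·Kᵀ·(x' − x̄) = [0]
z = y + H·x̄ = [0] + [-1] = [-1]

z = [-1]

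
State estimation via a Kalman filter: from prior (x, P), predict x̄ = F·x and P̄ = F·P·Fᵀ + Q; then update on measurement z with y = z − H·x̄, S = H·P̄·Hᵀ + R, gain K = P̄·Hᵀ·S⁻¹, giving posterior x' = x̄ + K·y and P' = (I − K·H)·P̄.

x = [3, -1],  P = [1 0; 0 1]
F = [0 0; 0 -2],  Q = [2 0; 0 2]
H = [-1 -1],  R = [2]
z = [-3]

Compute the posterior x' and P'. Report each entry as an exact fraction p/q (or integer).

x̄ = F·x = [0, 2]
P̄ = F·P·Fᵀ + Q = [2 0; 0 6]
y = z − H·x̄ = [-1]
S = H·P̄·Hᵀ + R = [10]
K = P̄·Hᵀ·S⁻¹ = [-1/5; -3/5]
x' = x̄ + K·y = [1/5, 13/5]
P' = (I − K·H)·P̄ = [8/5 -6/5; -6/5 12/5]

x' = [1/5, 13/5]
P' = [8/5 -6/5; -6/5 12/5]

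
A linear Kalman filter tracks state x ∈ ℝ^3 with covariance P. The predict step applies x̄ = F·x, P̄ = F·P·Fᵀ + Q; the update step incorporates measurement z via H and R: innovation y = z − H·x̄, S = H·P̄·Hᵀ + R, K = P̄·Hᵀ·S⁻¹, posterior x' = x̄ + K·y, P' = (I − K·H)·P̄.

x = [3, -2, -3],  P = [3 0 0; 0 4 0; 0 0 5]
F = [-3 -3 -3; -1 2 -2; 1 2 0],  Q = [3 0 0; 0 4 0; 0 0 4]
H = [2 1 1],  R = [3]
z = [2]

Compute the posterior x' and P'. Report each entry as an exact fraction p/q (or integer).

x' = [1170/467, -1155/467, -227/467]
P' = [10221/467 -10539/467 -9291/467; -10539/467 12685/467 8651/467; -9291/467 8651/467 9841/467]

x̄ = F·x = [6, -1, -1]
P̄ = F·P·Fᵀ + Q = [111 15 -33; 15 43 13; -33 13 23]
y = z − H·x̄ = [-8]
S = H·P̄·Hᵀ + R = [467]
K = P̄·Hᵀ·S⁻¹ = [204/467; 86/467; -30/467]
x' = x̄ + K·y = [1170/467, -1155/467, -227/467]
P' = (I − K·H)·P̄ = [10221/467 -10539/467 -9291/467; -10539/467 12685/467 8651/467; -9291/467 8651/467 9841/467]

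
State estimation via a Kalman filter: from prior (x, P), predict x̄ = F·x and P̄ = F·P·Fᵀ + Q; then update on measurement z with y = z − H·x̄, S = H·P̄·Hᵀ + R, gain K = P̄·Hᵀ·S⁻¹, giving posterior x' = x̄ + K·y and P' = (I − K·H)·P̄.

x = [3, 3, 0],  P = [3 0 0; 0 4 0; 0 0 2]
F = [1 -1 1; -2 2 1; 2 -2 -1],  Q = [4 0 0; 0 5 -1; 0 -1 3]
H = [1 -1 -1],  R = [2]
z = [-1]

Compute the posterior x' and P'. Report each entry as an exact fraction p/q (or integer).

x' = [-13/21, 16/21, -10/21]
P' = [104/21 -44/21 122/21; -44/21 479/21 -491/21; 122/21 -491/21 593/21]

x̄ = F·x = [0, 0, 0]
P̄ = F·P·Fᵀ + Q = [13 -12 12; -12 35 -31; 12 -31 33]
y = z − H·x̄ = [-1]
S = H·P̄·Hᵀ + R = [21]
K = P̄·Hᵀ·S⁻¹ = [13/21; -16/21; 10/21]
x' = x̄ + K·y = [-13/21, 16/21, -10/21]
P' = (I − K·H)·P̄ = [104/21 -44/21 122/21; -44/21 479/21 -491/21; 122/21 -491/21 593/21]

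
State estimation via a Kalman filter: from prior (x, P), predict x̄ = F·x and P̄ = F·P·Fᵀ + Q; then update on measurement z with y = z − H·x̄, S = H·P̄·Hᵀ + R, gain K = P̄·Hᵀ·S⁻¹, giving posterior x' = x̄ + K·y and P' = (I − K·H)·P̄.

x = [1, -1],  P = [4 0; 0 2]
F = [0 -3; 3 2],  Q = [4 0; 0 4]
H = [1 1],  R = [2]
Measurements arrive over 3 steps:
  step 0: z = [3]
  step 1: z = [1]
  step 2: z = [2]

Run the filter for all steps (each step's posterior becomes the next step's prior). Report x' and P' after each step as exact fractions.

step 0: x̄ = F·x = [3, 1]
step 0: P̄ = F·P·Fᵀ + Q = [22 -12; -12 48]
step 0: y = z − H·x̄ = [-1]
step 0: S = H·P̄·Hᵀ + R = [48]
step 0: K = P̄·Hᵀ·S⁻¹ = [5/24; 3/4]
step 0: x' = x̄ + K·y = [67/24, 1/4]
step 0: P' = (I − K·H)·P̄ = [239/12 -39/2; -39/2 21]
step 1: x̄ = F·x = [-3/4, 71/8]
step 1: P̄ = F·P·Fᵀ + Q = [193 99/2; 99/2 133/4]
step 1: y = z − H·x̄ = [-57/8]
step 1: S = H·P̄·Hᵀ + R = [1309/4]
step 1: K = P̄·Hᵀ·S⁻¹ = [970/1309; 331/1309]
step 1: x' = x̄ + K·y = [-7893/1309, 9259/1309]
step 1: P' = (I − K·H)·P̄ = [17412/1309 -15472/1309; -15472/1309 16134/1309]
step 2: x̄ = F·x = [-27777/1309, -5161/1309]
step 2: P̄ = F·P·Fᵀ + Q = [150442/1309 42444/1309; 42444/1309 40816/1309]
step 2: y = z − H·x̄ = [35556/1309]
step 2: S = H·P̄·Hᵀ + R = [278764/1309]
step 2: K = P̄·Hᵀ·S⁻¹ = [96443/139382; 20815/69691]
step 2: x' = x̄ + K·y = [-169017/69691, 290621/69691]
step 2: P' = (I − K·H)·P̄ = [903897/69691 -807454/69691; -807454/69691 849084/69691]

step 0: x' = [67/24, 1/4], P' = [239/12 -39/2; -39/2 21]
step 1: x' = [-7893/1309, 9259/1309], P' = [17412/1309 -15472/1309; -15472/1309 16134/1309]
step 2: x' = [-169017/69691, 290621/69691], P' = [903897/69691 -807454/69691; -807454/69691 849084/69691]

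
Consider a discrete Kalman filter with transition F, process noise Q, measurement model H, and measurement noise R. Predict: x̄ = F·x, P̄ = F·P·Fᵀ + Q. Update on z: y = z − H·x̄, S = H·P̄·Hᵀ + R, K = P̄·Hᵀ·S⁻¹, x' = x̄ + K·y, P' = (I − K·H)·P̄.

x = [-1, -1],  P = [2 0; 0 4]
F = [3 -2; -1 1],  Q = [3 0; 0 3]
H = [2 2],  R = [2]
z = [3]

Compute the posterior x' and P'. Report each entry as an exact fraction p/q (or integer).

x̄ = F·x = [-1, 0]
P̄ = F·P·Fᵀ + Q = [37 -14; -14 9]
y = z − H·x̄ = [5]
S = H·P̄·Hᵀ + R = [74]
K = P̄·Hᵀ·S⁻¹ = [23/37; -5/37]
x' = x̄ + K·y = [78/37, -25/37]
P' = (I − K·H)·P̄ = [311/37 -288/37; -288/37 283/37]

x' = [78/37, -25/37]
P' = [311/37 -288/37; -288/37 283/37]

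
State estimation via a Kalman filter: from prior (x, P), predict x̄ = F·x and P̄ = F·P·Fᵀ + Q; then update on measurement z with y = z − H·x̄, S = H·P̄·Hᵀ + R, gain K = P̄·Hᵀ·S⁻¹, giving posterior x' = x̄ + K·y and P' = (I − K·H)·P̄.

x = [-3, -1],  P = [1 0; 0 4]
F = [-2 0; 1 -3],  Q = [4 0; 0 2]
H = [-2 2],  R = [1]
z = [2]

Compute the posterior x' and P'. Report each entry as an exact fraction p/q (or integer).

x' = [190/41, 28/5]
P' = [248/41 6; 6 31/5]

x̄ = F·x = [6, 0]
P̄ = F·P·Fᵀ + Q = [8 -2; -2 39]
y = z − H·x̄ = [14]
S = H·P̄·Hᵀ + R = [205]
K = P̄·Hᵀ·S⁻¹ = [-4/41; 2/5]
x' = x̄ + K·y = [190/41, 28/5]
P' = (I − K·H)·P̄ = [248/41 6; 6 31/5]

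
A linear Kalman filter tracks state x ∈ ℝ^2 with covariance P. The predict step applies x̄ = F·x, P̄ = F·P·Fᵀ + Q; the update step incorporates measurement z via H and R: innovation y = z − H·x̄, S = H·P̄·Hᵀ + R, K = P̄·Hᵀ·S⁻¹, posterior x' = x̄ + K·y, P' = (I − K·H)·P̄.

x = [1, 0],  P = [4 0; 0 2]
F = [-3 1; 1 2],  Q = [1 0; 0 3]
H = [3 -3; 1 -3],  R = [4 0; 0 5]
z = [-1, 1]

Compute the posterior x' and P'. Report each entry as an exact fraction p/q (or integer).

x̄ = F·x = [-3, 1]
P̄ = F·P·Fᵀ + Q = [39 -8; -8 15]
y = z − H·x̄ = [11, 7]
S = H·P̄·Hᵀ + R = [634 348; 348 227]
K = P̄·Hᵀ·S⁻¹ = [10083/22814 -4563/11407; 2781/22814 -4795/11407]
x' = x̄ + K·y = [-351/374, -225/374]
P' = (I − K·H)·P̄ = [42981/22814 29537/22814; 29537/22814 25829/22814]

x' = [-351/374, -225/374]
P' = [42981/22814 29537/22814; 29537/22814 25829/22814]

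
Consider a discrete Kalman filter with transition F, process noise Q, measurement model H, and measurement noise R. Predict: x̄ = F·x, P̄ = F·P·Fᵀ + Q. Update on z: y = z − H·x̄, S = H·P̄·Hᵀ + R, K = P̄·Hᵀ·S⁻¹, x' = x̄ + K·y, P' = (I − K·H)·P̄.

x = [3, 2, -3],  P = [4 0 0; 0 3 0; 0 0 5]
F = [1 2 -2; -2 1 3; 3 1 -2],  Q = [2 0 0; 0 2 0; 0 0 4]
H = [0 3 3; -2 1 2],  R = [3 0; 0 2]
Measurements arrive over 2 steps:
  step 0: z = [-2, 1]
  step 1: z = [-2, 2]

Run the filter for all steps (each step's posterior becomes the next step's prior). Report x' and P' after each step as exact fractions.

step 0: x' = [31157/5357, -71891/5357, 68911/5357], P' = [78558/5357 -148064/5357 149480/5357; -148064/5357 295214/5357 -294590/5357; 149480/5357 -294590/5357 295721/5357]
step 1: x' = [-66988119/28039709, 35454008/28039709, -55917330/28039709], P' = [63477524/28039709 -74116844/28039709 83938842/28039709; -74116844/28039709 135333018/28039709 -410093296/84119127; 83938842/28039709 -410093296/84119127 1324156912/252357381]

step 0: x̄ = F·x = [13, -13, 17]
step 0: P̄ = F·P·Fᵀ + Q = [38 -32 38; -32 66 -51; 38 -51 63]
step 0: y = z − H·x̄ = [-14, 6]
step 0: S = H·P̄·Hᵀ + R = [246 81; 81 92]
step 0: K = P̄·Hᵀ·S⁻¹ = [1416/5357 -3110/5357; 624/5357 1081/5357; 1131/5357 -1054/5357]
step 0: x' = x̄ + K·y = [31157/5357, -71891/5357, 68911/5357]
step 0: P' = (I − K·H)·P̄ = [78558/5357 -148064/5357 149480/5357; -148064/5357 295214/5357 -294590/5357; 149480/5357 -294590/5357 295721/5357]
step 1: x̄ = F·x = [-250447/5357, 72528/5357, -116242/5357]
step 1: P̄ = F·P·Fᵀ + Q = [3619556/5357 -1028822/5357 1544238/5357; -1028822/5357 312605/5357 -449874/5357; 1544238/5357 -449874/5357 702764/5357]
step 1: y = z − H·x̄ = [10948/487, -330224/5357]
step 1: S = H·P̄·Hᵀ + R = [96060/487 -180633/487; -180633/487 7574487/5357]
step 1: K = P̄·Hᵀ·S⁻¹ = [9821998/28039709 -16597104/28039709; -4094242/84119127 15256763/84119127; 93877024/252357381 -46432610/252357381]
step 1: x' = x̄ + K·y = [-66988119/28039709, 35454008/28039709, -55917330/28039709]
step 1: P' = (I − K·H)·P̄ = [63477524/28039709 -74116844/28039709 83938842/28039709; -74116844/28039709 135333018/28039709 -410093296/84119127; 83938842/28039709 -410093296/84119127 1324156912/252357381]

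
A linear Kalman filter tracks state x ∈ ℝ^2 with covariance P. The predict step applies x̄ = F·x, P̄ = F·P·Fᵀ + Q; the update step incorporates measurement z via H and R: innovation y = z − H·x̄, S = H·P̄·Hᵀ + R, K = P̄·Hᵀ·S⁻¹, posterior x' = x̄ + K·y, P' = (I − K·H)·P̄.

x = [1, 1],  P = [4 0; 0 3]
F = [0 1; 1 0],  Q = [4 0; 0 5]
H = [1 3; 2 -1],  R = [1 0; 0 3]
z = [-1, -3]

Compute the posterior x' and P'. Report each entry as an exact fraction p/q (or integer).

x̄ = F·x = [1, 1]
P̄ = F·P·Fᵀ + Q = [7 0; 0 9]
y = z − H·x̄ = [-5, -4]
S = H·P̄·Hᵀ + R = [89 -13; -13 40]
K = P̄·Hᵀ·S⁻¹ = [462/3391 1337/3391; 963/3391 -450/3391]
x' = x̄ + K·y = [-4267/3391, 376/3391]
P' = (I − K·H)·P̄ = [1785/3391 -441/3391; -441/3391 468/3391]

x' = [-4267/3391, 376/3391]
P' = [1785/3391 -441/3391; -441/3391 468/3391]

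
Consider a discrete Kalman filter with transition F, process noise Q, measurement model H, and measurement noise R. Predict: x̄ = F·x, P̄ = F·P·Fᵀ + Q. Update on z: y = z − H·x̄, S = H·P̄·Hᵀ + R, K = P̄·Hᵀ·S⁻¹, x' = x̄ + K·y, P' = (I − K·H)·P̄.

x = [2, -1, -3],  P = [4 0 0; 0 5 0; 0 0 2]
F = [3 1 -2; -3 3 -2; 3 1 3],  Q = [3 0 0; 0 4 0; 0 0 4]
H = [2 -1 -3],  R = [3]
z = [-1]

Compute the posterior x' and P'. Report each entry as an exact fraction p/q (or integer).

x̄ = F·x = [11, -3, -4]
P̄ = F·P·Fᵀ + Q = [52 -13 29; -13 93 -33; 29 -33 63]
y = z − H·x̄ = [-38]
S = H·P̄·Hᵀ + R = [377]
K = P̄·Hᵀ·S⁻¹ = [30/377; -20/377; -98/377]
x' = x̄ + K·y = [3007/377, -371/377, 2216/377]
P' = (I − K·H)·P̄ = [18704/377 -4301/377 13873/377; -4301/377 34661/377 -14401/377; 13873/377 -14401/377 14147/377]

x' = [3007/377, -371/377, 2216/377]
P' = [18704/377 -4301/377 13873/377; -4301/377 34661/377 -14401/377; 13873/377 -14401/377 14147/377]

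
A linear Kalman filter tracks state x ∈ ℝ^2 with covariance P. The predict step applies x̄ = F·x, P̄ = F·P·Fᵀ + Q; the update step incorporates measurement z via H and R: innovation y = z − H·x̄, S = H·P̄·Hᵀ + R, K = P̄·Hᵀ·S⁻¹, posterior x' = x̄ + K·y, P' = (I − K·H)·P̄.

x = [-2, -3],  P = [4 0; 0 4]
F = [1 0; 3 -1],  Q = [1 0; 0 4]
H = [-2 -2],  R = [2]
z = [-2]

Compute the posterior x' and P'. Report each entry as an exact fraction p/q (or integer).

x̄ = F·x = [-2, -3]
P̄ = F·P·Fᵀ + Q = [5 12; 12 44]
y = z − H·x̄ = [-12]
S = H·P̄·Hᵀ + R = [294]
K = P̄·Hᵀ·S⁻¹ = [-17/147; -8/21]
x' = x̄ + K·y = [-30/49, 11/7]
P' = (I − K·H)·P̄ = [157/147 -20/21; -20/21 4/3]

x' = [-30/49, 11/7]
P' = [157/147 -20/21; -20/21 4/3]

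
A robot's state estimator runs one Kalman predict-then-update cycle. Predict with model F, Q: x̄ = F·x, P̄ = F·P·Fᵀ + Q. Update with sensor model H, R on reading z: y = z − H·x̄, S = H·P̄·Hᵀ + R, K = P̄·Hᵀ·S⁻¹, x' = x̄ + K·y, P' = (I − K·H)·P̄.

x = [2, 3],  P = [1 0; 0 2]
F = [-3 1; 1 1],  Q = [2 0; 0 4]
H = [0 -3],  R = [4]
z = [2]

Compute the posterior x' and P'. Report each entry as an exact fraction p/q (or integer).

x' = [-150/67, -22/67]
P' = [862/67 -4/67; -4/67 28/67]

x̄ = F·x = [-3, 5]
P̄ = F·P·Fᵀ + Q = [13 -1; -1 7]
y = z − H·x̄ = [17]
S = H·P̄·Hᵀ + R = [67]
K = P̄·Hᵀ·S⁻¹ = [3/67; -21/67]
x' = x̄ + K·y = [-150/67, -22/67]
P' = (I − K·H)·P̄ = [862/67 -4/67; -4/67 28/67]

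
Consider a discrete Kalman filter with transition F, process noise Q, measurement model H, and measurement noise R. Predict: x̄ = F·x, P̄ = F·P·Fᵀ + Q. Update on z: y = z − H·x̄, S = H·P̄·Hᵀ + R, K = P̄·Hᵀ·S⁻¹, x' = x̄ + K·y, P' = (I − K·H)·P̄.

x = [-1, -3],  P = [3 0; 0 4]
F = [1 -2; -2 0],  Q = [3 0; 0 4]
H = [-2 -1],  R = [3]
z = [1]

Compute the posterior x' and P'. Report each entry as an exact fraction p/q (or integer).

x̄ = F·x = [5, 2]
P̄ = F·P·Fᵀ + Q = [22 -6; -6 16]
y = z − H·x̄ = [13]
S = H·P̄·Hᵀ + R = [83]
K = P̄·Hᵀ·S⁻¹ = [-38/83; -4/83]
x' = x̄ + K·y = [-79/83, 114/83]
P' = (I − K·H)·P̄ = [382/83 -650/83; -650/83 1312/83]

x' = [-79/83, 114/83]
P' = [382/83 -650/83; -650/83 1312/83]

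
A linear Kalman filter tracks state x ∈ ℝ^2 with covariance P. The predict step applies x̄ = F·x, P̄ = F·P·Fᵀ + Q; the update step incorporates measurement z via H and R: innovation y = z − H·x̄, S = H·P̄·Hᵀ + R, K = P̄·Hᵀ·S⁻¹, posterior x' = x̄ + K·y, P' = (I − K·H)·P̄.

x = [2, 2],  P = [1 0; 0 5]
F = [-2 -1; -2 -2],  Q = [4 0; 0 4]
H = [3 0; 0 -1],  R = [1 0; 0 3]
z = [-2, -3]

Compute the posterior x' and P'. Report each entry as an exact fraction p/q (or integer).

x̄ = F·x = [-6, -8]
P̄ = F·P·Fᵀ + Q = [13 14; 14 28]
y = z − H·x̄ = [16, -11]
S = H·P̄·Hᵀ + R = [118 -42; -42 31]
K = P̄·Hᵀ·S⁻¹ = [621/1894 -7/947; 63/947 -770/947]
x' = x̄ + K·y = [-637/947, 1902/947]
P' = (I − K·H)·P̄ = [207/1894 21/947; 21/947 2310/947]

x' = [-637/947, 1902/947]
P' = [207/1894 21/947; 21/947 2310/947]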